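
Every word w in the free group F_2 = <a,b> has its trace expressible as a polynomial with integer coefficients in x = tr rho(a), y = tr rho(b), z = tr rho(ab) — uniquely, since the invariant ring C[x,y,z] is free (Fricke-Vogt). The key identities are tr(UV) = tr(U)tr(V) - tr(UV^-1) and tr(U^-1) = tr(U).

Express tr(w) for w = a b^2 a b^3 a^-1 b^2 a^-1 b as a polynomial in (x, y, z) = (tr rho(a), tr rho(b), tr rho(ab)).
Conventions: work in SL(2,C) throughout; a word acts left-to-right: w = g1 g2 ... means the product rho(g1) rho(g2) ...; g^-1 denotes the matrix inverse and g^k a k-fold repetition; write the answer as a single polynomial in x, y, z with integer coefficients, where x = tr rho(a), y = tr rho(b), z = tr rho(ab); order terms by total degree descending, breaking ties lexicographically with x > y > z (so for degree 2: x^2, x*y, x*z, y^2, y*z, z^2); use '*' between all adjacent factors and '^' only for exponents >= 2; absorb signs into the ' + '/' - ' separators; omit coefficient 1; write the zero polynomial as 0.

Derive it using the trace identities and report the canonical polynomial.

tr(a b a b) = tr(b a) tr(b a) - tr(1) = z^2 - 2
tr(a b a) = tr(a) tr(b a) - tr(b) = x*z - y
tr(b a b a b) = tr(b) tr(a b a b) - tr(a b a) = y*z^2 - x*z - y
tr(b^2 a b a b) = tr(b) tr(b a b a b) - tr(b a b a) = y^2*z^2 - x*y*z - y^2 - z^2 + 2
tr(a b^4 a b) = tr(b) tr(b^2 a b a b) - tr(b^2 a b a) = y^3*z^2 - x*y^2*z - y^3 - 2*y*z^2 + x*z + 3*y
tr(b^2 a) = tr(b) tr(a b) - tr(a) = y*z - x
tr(b^2) = tr(b) tr(b) - tr(1) = y^2 - 2
tr(b a^2 b) = tr(a) tr(b^2 a) - tr(b^2) = x*y*z - x^2 - y^2 + 2
tr(b a^2 b^2) = tr(b) tr(b a^2 b) - tr(b a^2) = x*y^2*z - x^2*y - y^3 - x*z + 3*y
tr(a b^4 a) = tr(b) tr(b a^2 b^2) - tr(b a^2 b) = x*y^3*z - x^2*y^2 - y^4 - 2*x*y*z + x^2 + 4*y^2 - 2
tr(a b^2 a b^4) = tr(b) tr(a b^4 a b) - tr(a b^4 a) = y^4*z^2 - 2*x*y^3*z + x^2*y^2 - 2*y^2*z^2 + 3*x*y*z - x^2 - y^2 + 2
tr(a b^2 a b^2) = tr(b) tr(a b^2 a b) - tr(a b^2 a) = y^2*z^2 - 2*x*y*z + x^2 - 2
tr(a b^2 a b^3) = tr(b) tr(a b^2 a b^2) - tr(a b^2 a b) = y^3*z^2 - 2*x*y^2*z + x^2*y - y*z^2 + x*z - y
tr(b^2 a b^2 a b^3) = tr(b) tr(a b^2 a b^4) - tr(a b^2 a b^3) = y^5*z^2 - 2*x*y^4*z + x^2*y^3 - 3*y^3*z^2 + 5*x*y^2*z - 2*x^2*y - y^3 + y*z^2 - x*z + 3*y
tr(b a b^2 a b^5) = tr(b) tr(b^2 a b^2 a b^3) - tr(b^2 a b^2 a b^2) = y^6*z^2 - 2*x*y^5*z + x^2*y^4 - 4*y^4*z^2 + 7*x*y^3*z - 3*x^2*y^2 - y^4 + 3*y^2*z^2 - 4*x*y*z + x^2 + 4*y^2 - 2
tr(a b a b a b) = tr(a b a b) tr(a b) - tr(b a) = z^3 - 3*z
tr(a b a b a) = tr(a) tr(b a b a) - tr(b a b) = x*z^2 - y*z - x
tr(a b^2 a b a b) = tr(b) tr(a b a b a b) - tr(a b a b a) = y*z^3 - x*z^2 - 2*y*z + x
tr(b^2 a b) = tr(b) tr(a b^2) - tr(a b) = y^2*z - x*y - z
tr(a b^2 a b a) = tr(a) tr(b^2 a b a) - tr(b^2 a b) = x*y*z^2 - x^2*z - y^2*z + z
tr(b a b a b^2 a b) = tr(b) tr(a b^2 a b a b) - tr(a b^2 a b a) = y^2*z^3 - 2*x*y*z^2 + x^2*z - y^2*z + x*y - z
tr(b a b a b^2 a b^2) = tr(b) tr(b a b a b^2 a b) - tr(b a b a b^2 a) = y^3*z^3 - 2*x*y^2*z^2 + x^2*y*z - y^3*z - y*z^3 + x*y^2 + x*z^2 + y*z - x
tr(b a b a b^2 a b^3) = tr(b) tr(b a b a b^2 a b^2) - tr(b a b a b^2 a b) = y^4*z^3 - 2*x*y^3*z^2 + x^2*y^2*z - y^4*z - 2*y^2*z^3 + x*y^3 + 3*x*y*z^2 - x^2*z + 2*y^2*z - 2*x*y + z
tr(b a b^2 a b^5 a) = tr(b) tr(b a b a b^2 a b^3) - tr(b a b a b^2 a b^2) = y^5*z^3 - 2*x*y^4*z^2 + x^2*y^3*z - y^5*z - 3*y^3*z^3 + x*y^4 + 5*x*y^2*z^2 - 2*x^2*y*z + 3*y^3*z + y*z^3 - 3*x*y^2 - x*z^2 + x
tr(b^2 a^-1 b a b^2 a b^3) = tr(b a b^2 a b^5) tr(a) - tr(b a b^2 a b^5 a) = x*y^6*z^2 - 2*x^2*y^5*z - y^5*z^3 + x^3*y^4 - 2*x*y^4*z^2 + 6*x^2*y^3*z + y^5*z + 3*y^3*z^3 - 3*x^3*y^2 - 2*x*y^4 - 2*x*y^2*z^2 - 2*x^2*y*z - 3*y^3*z - y*z^3 + x^3 + 7*x*y^2 + x*z^2 - 3*x
tr(b^2 a b^2) = tr(b) tr(a b^3) - tr(a b^2) = y^3*z - x*y^2 - 2*y*z + x
tr(a b^2 a b^2 a) = tr(a) tr(b^2 a b^2 a) - tr(b^2 a b^2) = x*y^2*z^2 - 2*x^2*y*z - y^3*z + x^3 + x*y^2 + 2*y*z - 3*x
tr(a b^2 a b^2 a b^2) = tr(b) tr(a b^2 a b^2 a b) - tr(a b^2 a b^2 a) = y^3*z^3 - 3*x*y^2*z^2 + 3*x^2*y*z - x^3 - 3*y*z + 3*x
tr(b a b^2 a b^3 a b) = tr(b) tr(a b^2 a b^2 a b^2) - tr(a b^2 a b^2 a b) = y^4*z^3 - 3*x*y^3*z^2 + 3*x^2*y^2*z - y^2*z^3 - x^3*y + 2*x*y*z^2 - x^2*z - 2*y^2*z + 2*x*y + z
tr(b a b^2 a b^3 a b^2) = tr(b) tr(b a b^2 a b^3 a b) - tr(b a b^2 a b^3 a) = y^5*z^3 - 3*x*y^4*z^2 + 3*x^2*y^3*z - 2*y^3*z^3 - x^3*y^2 + 4*x*y^2*z^2 - 2*x^2*y*z - y^3*z + y*z^3 + x*y^2 - x*z^2 + x
tr(a b a b a b a b) = tr(b a) tr(b a b a b a) - tr(b^-1 a^-1 b^-1 a^-1) = z^4 - 4*z^2 + 2
tr(a b a b a b a) = tr(a) tr(b a b a b a) - tr(b a b a b) = x*z^3 - y*z^2 - 2*x*z + y
tr(a b^2 a b a b a b) = tr(b) tr(a b a b a b a b) - tr(a b a b a b a) = y*z^4 - x*z^3 - 3*y*z^2 + 2*x*z + y
tr(a b a b a^2) = tr(a) tr(a b a b a) - tr(a b a b) = x^2*z^2 - x*y*z - x^2 - z^2 + 2
tr(a b^2 a b a b a) = tr(b) tr(a b a b a^2 b) - tr(a b a b a^2) = x*y*z^3 - x^2*z^2 - y^2*z^2 - x*y*z + x^2 + y^2 + z^2 - 2
tr(a b a b^2 a b^2 a b) = tr(b) tr(a b^2 a b a b a b) - tr(a b^2 a b a b a) = y^2*z^4 - 2*x*y*z^3 + x^2*z^2 - 2*y^2*z^2 + 3*x*y*z - x^2 - z^2 + 2
tr(a b a^2 b a) = tr(a) tr(b a^2 b a) - tr(b a^2 b) = x^2*z^2 - 2*x*y*z + y^2 - 2
tr(a^2 b a b^2 a b) = tr(b) tr(a b a^2 b a b) - tr(a b a^2 b a) = x*y*z^3 - x^2*z^2 - y^2*z^2 + 2
tr(a^2 b a) = tr(a) tr(b a^2) - tr(b a) = x^2*z - x*y - z
tr(a^3 b a) = tr(a) tr(a^2 b a) - tr(a^2 b) = x^3*z - x^2*y - 2*x*z + y
tr(a^2 b a b^2 a) = tr(b) tr(a^3 b a b) - tr(a^3 b a) = x^2*y*z^2 - x^3*z - x*y^2*z - y*z^2 + 2*x*z + y
tr(a b a b^2 a b^2 a) = tr(b) tr(a^2 b a b^2 a b) - tr(a^2 b a b^2 a) = x*y^2*z^3 - 2*x^2*y*z^2 - y^3*z^2 + x^3*z + x*y^2*z + y*z^2 - 2*x*z + y
tr(a b^2 a b a b^2 a b^2) = tr(b) tr(a b a b^2 a b^2 a b) - tr(a b a b^2 a b^2 a) = y^3*z^4 - 3*x*y^2*z^3 + 3*x^2*y*z^2 - y^3*z^2 - x^3*z + 2*x*y^2*z - x^2*y - 2*y*z^2 + 2*x*z + y
tr(a b^2 a b a b^2 a b) = tr(b) tr(a b a b^2 a b a b) - tr(a b a b^2 a b a) = y^2*z^4 - 2*x*y*z^3 + x^2*z^2 - 2*y^2*z^2 + 2*x*y*z + y^2 - 2
tr(b a b^2 a b^3 a b^2 a) = tr(b) tr(a b^2 a b a b^2 a b^2) - tr(a b^2 a b a b^2 a b) = y^4*z^4 - 3*x*y^3*z^3 + 3*x^2*y^2*z^2 - y^4*z^2 - y^2*z^4 - x^3*y*z + 2*x*y^3*z + 2*x*y*z^3 - x^2*y^2 - x^2*z^2 + 2
tr(b^2 a^-1 b a b^2 a b^3 a) = tr(b a b^2 a b^3 a b^2) tr(a) - tr(b a b^2 a b^3 a b^2 a) = x*y^5*z^3 - 3*x^2*y^4*z^2 - y^4*z^4 + 3*x^3*y^3*z + x*y^3*z^3 - x^4*y^2 + x^2*y^2*z^2 + y^4*z^2 + y^2*z^4 - x^3*y*z - 3*x*y^3*z - x*y*z^3 + 2*x^2*y^2 + x^2 - 2
tr(a b^2 a b^3 a^-1 b^2 a^-1 b) = tr(b^2 a^-1 b a b^2 a b^3) tr(a) - tr(b^2 a^-1 b a b^2 a b^3 a) = x^2*y^6*z^2 - 2*x^3*y^5*z - 2*x*y^5*z^3 + x^4*y^4 + x^2*y^4*z^2 + y^4*z^4 + 3*x^3*y^3*z + x*y^5*z + 2*x*y^3*z^3 - 2*x^4*y^2 - 2*x^2*y^4 - 3*x^2*y^2*z^2 - y^4*z^2 - y^2*z^4 - x^3*y*z + x^4 + 5*x^2*y^2 + x^2*z^2 - 4*x^2 + 2

x^2*y^6*z^2 - 2*x^3*y^5*z - 2*x*y^5*z^3 + x^4*y^4 + x^2*y^4*z^2 + y^4*z^4 + 3*x^3*y^3*z + x*y^5*z + 2*x*y^3*z^3 - 2*x^4*y^2 - 2*x^2*y^4 - 3*x^2*y^2*z^2 - y^4*z^2 - y^2*z^4 - x^3*y*z + x^4 + 5*x^2*y^2 + x^2*z^2 - 4*x^2 + 2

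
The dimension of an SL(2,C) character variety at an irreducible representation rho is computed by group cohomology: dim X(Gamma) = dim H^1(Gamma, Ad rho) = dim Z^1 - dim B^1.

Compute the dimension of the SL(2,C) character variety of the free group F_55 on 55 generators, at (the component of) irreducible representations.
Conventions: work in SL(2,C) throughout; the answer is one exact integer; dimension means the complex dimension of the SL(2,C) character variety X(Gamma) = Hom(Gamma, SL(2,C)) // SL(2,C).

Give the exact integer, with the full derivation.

Gamma = F_55 has 55 generators and no relators.
A cocycle picks one sl_2 vector per generator freely, giving dim Z^1 = 3*55 = 165.
At an irreducible rho the centralizer of the image in sl_2 is 0, so the coboundary map sl_2 -> Z^1 is injective: dim B^1 = 3.
Therefore dim X = 165 - 3 = 162.

162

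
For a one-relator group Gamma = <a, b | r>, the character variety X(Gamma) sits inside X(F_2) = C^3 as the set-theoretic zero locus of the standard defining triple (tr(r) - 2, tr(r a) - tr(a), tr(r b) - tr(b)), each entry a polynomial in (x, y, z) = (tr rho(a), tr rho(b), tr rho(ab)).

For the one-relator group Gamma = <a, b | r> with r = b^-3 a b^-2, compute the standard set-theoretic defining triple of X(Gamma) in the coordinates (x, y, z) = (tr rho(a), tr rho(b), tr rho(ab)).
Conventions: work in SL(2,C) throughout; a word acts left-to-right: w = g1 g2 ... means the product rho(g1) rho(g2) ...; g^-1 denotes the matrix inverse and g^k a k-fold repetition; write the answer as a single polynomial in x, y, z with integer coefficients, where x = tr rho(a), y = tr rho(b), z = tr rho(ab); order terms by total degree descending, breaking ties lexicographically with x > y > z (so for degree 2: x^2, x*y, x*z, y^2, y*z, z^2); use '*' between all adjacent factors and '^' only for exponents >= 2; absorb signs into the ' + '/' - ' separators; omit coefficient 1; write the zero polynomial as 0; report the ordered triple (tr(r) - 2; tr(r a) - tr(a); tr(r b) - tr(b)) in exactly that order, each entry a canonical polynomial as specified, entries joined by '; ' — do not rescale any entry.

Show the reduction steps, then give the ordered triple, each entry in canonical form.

next, tr(b^-1 a) = tr(a) * tr(b) - tr(a b) = x*y - z
and tr(a b^-2) = tr(b^-1 a) * tr(b) - tr(b^-1 a b) = x*y^2 - y*z - x
tr(b^-1 a b^-2) = tr(a b^-2) * tr(b) - tr(a b^-1) = x*y^3 - y^2*z - 2*x*y + z
and tr(b^-4 a) = tr(b^-1 a b^-2) * tr(b) - tr(b^-1 a b^-1) = x*y^4 - y^3*z - 3*x*y^2 + 2*y*z + x
next, tr(b^-3 a b^-2) = tr(b^-4 a) * tr(b) - tr(b^-4 a b) = x*y^5 - y^4*z - 4*x*y^3 + 3*y^2*z + 3*x*y - z
next, tr(a^2) = tr(a) * tr(a) - tr(1) = x^2 - 2
and tr(a^2 b) = tr(a) * tr(b a) - tr(b) = x*z - y
tr(a b^-1 a) = tr(a^2) * tr(b) - tr(a^2 b) = x^2*y - x*z - y
next, tr(a b a b) = tr(a b) * tr(a b) - tr(1) = z^2 - 2
tr(a b^-1 a b) = tr(a b a) * tr(b) - tr(a b a b) = x*y*z - y^2 - z^2 + 2
tr(a b^-1 a b^-1) = tr(a b^-1 a) * tr(b) - tr(a b^-1 a b) = x^2*y^2 - 2*x*y*z + z^2 - 2
tr(b^-1 a b^-1 a b^-1) = tr(a b^-1 a b^-1) * tr(b) - tr(a b^-1 a) = x^2*y^3 - 2*x*y^2*z - x^2*y + y*z^2 + x*z - y
tr(a b^-3 a b^-1) = tr(b^-1 a b^-1 a b^-1) * tr(b) - tr(b^-1 a b^-1 a) = x^2*y^4 - 2*x*y^3*z - 2*x^2*y^2 + y^2*z^2 + 3*x*y*z - y^2 - z^2 + 2
and tr(a^2 b^-2) = tr(a^2 b^-1) * tr(b) - tr(a^2) = x^2*y^2 - x*y*z - x^2 - y^2 + 2
next, tr(a b^-3 a) = tr(a^2 b^-2) * tr(b) - tr(a^2 b^-1) = x^2*y^3 - x*y^2*z - 2*x^2*y - y^3 + x*z + 3*y
next, tr(b^-3 a b^-2 a) = tr(a b^-3 a b^-1) * tr(b) - tr(a b^-3 a) = x^2*y^5 - 2*x*y^4*z - 3*x^2*y^3 + y^3*z^2 + 4*x*y^2*z + 2*x^2*y - y*z^2 - x*z - y
assemble the triple (tr(r) - 2; tr(r a) - x; tr(r b) - y)

x*y^5 - y^4*z - 4*x*y^3 + 3*y^2*z + 3*x*y - z - 2; x^2*y^5 - 2*x*y^4*z - 3*x^2*y^3 + y^3*z^2 + 4*x*y^2*z + 2*x^2*y - y*z^2 - x*z - x - y; x*y^4 - y^3*z - 3*x*y^2 + 2*y*z + x - y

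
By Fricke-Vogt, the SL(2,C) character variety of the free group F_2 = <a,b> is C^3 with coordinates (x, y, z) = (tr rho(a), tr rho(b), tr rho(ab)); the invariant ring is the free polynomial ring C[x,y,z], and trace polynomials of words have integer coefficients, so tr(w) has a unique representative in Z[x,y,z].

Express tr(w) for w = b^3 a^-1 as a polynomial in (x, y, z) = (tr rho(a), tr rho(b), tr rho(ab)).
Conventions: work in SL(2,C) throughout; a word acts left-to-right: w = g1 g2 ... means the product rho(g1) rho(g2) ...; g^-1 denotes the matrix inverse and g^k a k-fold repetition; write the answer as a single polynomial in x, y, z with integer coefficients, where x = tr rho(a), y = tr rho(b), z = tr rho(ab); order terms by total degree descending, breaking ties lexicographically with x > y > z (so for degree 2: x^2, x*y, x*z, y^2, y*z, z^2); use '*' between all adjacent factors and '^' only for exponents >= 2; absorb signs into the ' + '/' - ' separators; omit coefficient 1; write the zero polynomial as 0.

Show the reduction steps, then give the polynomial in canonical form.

and tr(b^2) = tr(b) * tr(b) - tr(1) = y^2 - 2
and tr(b^3) = tr(b) * tr(b^2) - tr(b) = y^3 - 3*y
next, tr(b a b) = tr(b) * tr(a b) - tr(a) = y*z - x
tr(b^3 a) = tr(b) * tr(b a b) - tr(b a) = y^2*z - x*y - z
and tr(b^3 a^-1) = tr(b^3) * tr(a) - tr(b^3 a) = x*y^3 - y^2*z - 2*x*y + z

x*y^3 - y^2*z - 2*x*y + z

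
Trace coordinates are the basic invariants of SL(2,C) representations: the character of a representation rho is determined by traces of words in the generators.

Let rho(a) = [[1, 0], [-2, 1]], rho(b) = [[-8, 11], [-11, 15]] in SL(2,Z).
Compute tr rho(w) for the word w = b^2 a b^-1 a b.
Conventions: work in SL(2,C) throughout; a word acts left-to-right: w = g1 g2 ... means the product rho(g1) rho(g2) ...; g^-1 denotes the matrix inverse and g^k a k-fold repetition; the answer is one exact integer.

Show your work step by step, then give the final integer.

rho(b) = [[-8, 11], [-11, 15]]
... * rho(b) = [[-8, 11], [-11, 15]]  ->  [[-57, 77], [-77, 104]]
... * rho(a) = [[1, 0], [-2, 1]]  ->  [[-211, 77], [-285, 104]]
... * rho(b^-1) = [[15, -11], [11, -8]]  ->  [[-2318, 1705], [-3131, 2303]]
... * rho(a) = [[1, 0], [-2, 1]]  ->  [[-5728, 1705], [-7737, 2303]]
... * rho(b) = [[-8, 11], [-11, 15]]  ->  [[27069, -37433], [36563, -50562]]
tr = 27069 + -50562 = -23493

-23493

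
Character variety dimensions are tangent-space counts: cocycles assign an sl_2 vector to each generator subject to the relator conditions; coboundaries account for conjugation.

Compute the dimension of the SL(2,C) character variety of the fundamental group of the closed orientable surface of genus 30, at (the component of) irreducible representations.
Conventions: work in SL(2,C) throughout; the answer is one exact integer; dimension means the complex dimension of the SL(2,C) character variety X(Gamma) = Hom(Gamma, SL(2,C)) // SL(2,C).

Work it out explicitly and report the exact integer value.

174

pi_1 of the closed genus-30 surface has 60 generators bound by the single product-of-commutators relator.
Before the relator condition, cocycle space has dim 3*60 = 180.
d_2 is surjective at irreducible rho (its cokernel H^2 is dual to H^0 = 0), so dim Z^1 = 180 - 3 = 177.
dim B^1 = 3 (coboundaries, injective at irreducible rho).
dim H^1 = 177 - 3 = 174 = dim X.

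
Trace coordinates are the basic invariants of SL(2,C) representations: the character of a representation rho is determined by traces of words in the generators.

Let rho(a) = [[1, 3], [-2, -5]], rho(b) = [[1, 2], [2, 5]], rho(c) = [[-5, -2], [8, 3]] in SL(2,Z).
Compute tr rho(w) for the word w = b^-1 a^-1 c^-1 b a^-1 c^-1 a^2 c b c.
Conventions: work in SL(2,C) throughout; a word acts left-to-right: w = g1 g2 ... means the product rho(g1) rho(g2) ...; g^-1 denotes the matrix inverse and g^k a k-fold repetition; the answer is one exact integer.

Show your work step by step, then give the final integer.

-21562

rho(b^-1) = [[5, -2], [-2, 1]]
... * rho(a^-1) = [[-5, -3], [2, 1]]  ->  [[-29, -17], [12, 7]]
... * rho(c^-1) = [[3, 2], [-8, -5]]  ->  [[49, 27], [-20, -11]]
... * rho(b) = [[1, 2], [2, 5]]  ->  [[103, 233], [-42, -95]]
... * rho(a^-1) = [[-5, -3], [2, 1]]  ->  [[-49, -76], [20, 31]]
... * rho(c^-1) = [[3, 2], [-8, -5]]  ->  [[461, 282], [-188, -115]]
... * rho(a) = [[1, 3], [-2, -5]]  ->  [[-103, -27], [42, 11]]
... * rho(a) = [[1, 3], [-2, -5]]  ->  [[-49, -174], [20, 71]]
... * rho(c) = [[-5, -2], [8, 3]]  ->  [[-1147, -424], [468, 173]]
... * rho(b) = [[1, 2], [2, 5]]  ->  [[-1995, -4414], [814, 1801]]
... * rho(c) = [[-5, -2], [8, 3]]  ->  [[-25337, -9252], [10338, 3775]]
tr = -25337 + 3775 = -21562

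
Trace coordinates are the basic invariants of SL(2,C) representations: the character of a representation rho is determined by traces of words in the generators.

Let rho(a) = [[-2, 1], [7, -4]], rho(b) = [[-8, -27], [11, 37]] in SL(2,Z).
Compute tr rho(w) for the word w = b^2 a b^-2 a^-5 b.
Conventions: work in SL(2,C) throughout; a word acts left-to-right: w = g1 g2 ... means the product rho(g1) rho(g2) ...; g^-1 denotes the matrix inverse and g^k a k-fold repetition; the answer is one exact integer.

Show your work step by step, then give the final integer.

rho(b) = [[-8, -27], [11, 37]]
... * rho(b) = [[-8, -27], [11, 37]]  ->  [[-233, -783], [319, 1072]]
... * rho(a) = [[-2, 1], [7, -4]]  ->  [[-5015, 2899], [6866, -3969]]
... * rho(b^-1) = [[37, 27], [-11, -8]]  ->  [[-217444, -158597], [297701, 217134]]
... * rho(b^-1) = [[37, 27], [-11, -8]]  ->  [[-6300861, -4602212], [8626463, 6300855]]
... * rho(a^-1) = [[-4, -1], [-7, -2]]  ->  [[57418928, 15505285], [-78611837, -21228173]]
... * rho(a^-1) = [[-4, -1], [-7, -2]]  ->  [[-338212707, -88429498], [463044559, 121068183]]
... * rho(a^-1) = [[-4, -1], [-7, -2]]  ->  [[1971857314, 515071703], [-2699655517, -705180925]]
... * rho(a^-1) = [[-4, -1], [-7, -2]]  ->  [[-11492931177, -3002000720], [15734888543, 4110017367]]
... * rho(a^-1) = [[-4, -1], [-7, -2]]  ->  [[66985729748, 17496932617], [-91709675741, -23954923277]]
... * rho(b) = [[-8, -27], [11, 37]]  ->  [[-343419579197, -1161228196367], [470173249881, 1589829083758]]
tr = -343419579197 + 1589829083758 = 1246409504561

1246409504561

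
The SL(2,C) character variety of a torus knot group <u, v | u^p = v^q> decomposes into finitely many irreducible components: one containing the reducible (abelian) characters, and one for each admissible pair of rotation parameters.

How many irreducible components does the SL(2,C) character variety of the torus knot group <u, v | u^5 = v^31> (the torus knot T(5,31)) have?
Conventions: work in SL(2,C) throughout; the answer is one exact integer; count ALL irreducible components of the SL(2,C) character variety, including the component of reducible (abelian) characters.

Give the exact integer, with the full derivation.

61

For T(5,31): irreducibility forces the central element u^5 = v^31 to one of +I, -I.
So on each irreducible component the traces are pinned: tr(u) = 2*cos(pi*alpha/5) with 1 <= alpha <= 4, tr(v) = 2*cos(pi*beta/31) with 1 <= beta <= 30.
The two central values (-1)^alpha I and (-1)^beta I must be the same matrix, so alpha and beta share a parity.
count pairs: odd alpha (2 choices) x odd beta (15), plus even alpha (2) x even beta (15): 2*15 + 2*15 = 60.
That is 60 components of irreducible characters, and with the reducible (abelian) component the total is 61.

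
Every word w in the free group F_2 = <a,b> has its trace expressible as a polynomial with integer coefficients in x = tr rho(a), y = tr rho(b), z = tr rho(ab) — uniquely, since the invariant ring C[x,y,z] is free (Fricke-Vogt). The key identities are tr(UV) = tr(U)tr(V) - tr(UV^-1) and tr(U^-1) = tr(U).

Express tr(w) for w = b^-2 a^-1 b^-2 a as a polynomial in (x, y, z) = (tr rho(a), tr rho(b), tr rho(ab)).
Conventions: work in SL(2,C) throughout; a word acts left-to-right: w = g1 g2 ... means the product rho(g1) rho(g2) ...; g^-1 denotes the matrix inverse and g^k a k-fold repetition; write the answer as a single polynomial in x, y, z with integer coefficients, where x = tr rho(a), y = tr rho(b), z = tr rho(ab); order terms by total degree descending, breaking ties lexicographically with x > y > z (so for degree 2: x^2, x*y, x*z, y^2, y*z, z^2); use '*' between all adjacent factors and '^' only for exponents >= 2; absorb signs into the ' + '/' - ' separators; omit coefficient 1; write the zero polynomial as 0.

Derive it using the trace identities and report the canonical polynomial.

trace(b^-1 a) = trace(a) trace(b) - trace(a b) = x*y - z
trace(b^-1 a b^-1) = trace(b^-1 a) trace(b) - trace(b^-1 a b) = x*y^2 - y*z - x
trace(a^2) = trace(a) trace(a) - trace(1) = x^2 - 2
trace(a^2 b) = trace(a) trace(b a) - trace(b) = x*z - y
trace(a b^-1 a) = trace(a^2) trace(b) - trace(a^2 b) = x^2*y - x*z - y
trace(a b a b) = trace(b a) trace(b a) - trace(1)   [split at repeated b] = z^2 - 2
and trace(a b^-1 a b) = trace(a b a) trace(b) - trace(a b a b) = x*y*z - y^2 - z^2 + 2
trace(b^-1 a b^-1 a) = trace(a b^-1 a) trace(b) - trace(a b^-1 a b) = x^2*y^2 - 2*x*y*z + z^2 - 2
trace(b^-1 a^-1 b^-1 a) = trace(b^-1 a b^-1) trace(a) - trace(b^-1 a b^-1 a) = x*y*z - x^2 - z^2 + 2
and trace(a b^-2 a^-1 b^-1) = trace(b^-1 a^-1 b^-1 a) trace(b) - trace(b^-1 a^-1 b^-1 a b) = x*y^2*z - x^2*y - y*z^2 + y
and trace(b^-2) = trace(b^-1) trace(b) - trace(1) = y^2 - 2
trace(b^-2 a^-1 b^-2 a) = trace(a b^-2 a^-1 b^-1) trace(b) - trace(a b^-2 a^-1) = x*y^3*z - x^2*y^2 - y^2*z^2 + 2

x*y^3*z - x^2*y^2 - y^2*z^2 + 2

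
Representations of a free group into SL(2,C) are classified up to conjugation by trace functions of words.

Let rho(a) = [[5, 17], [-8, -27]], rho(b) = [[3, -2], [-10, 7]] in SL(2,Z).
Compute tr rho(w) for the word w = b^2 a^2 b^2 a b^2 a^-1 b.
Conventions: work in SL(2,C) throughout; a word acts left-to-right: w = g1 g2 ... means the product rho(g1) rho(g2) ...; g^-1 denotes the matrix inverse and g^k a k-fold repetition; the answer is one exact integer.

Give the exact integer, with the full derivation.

rho(b) = [[3, -2], [-10, 7]]
... * rho(b) = [[3, -2], [-10, 7]]  ->  [[29, -20], [-100, 69]]
... * rho(a) = [[5, 17], [-8, -27]]  ->  [[305, 1033], [-1052, -3563]]
... * rho(a) = [[5, 17], [-8, -27]]  ->  [[-6739, -22706], [23244, 78317]]
... * rho(b) = [[3, -2], [-10, 7]]  ->  [[206843, -145464], [-713438, 501731]]
... * rho(b) = [[3, -2], [-10, 7]]  ->  [[2075169, -1431934], [-7157624, 4938993]]
... * rho(a) = [[5, 17], [-8, -27]]  ->  [[21831317, 73940091], [-75300064, -255032419]]
... * rho(b) = [[3, -2], [-10, 7]]  ->  [[-673906959, 473918003], [2324423998, -1634626805]]
... * rho(b) = [[3, -2], [-10, 7]]  ->  [[-6760900907, 4665239939], [23319540044, -16091235631]]
... * rho(a^-1) = [[-27, -17], [8, 5]]  ->  [[219866244001, 138261515114], [-758357466236, -476888358903]]
... * rho(b) = [[3, -2], [-10, 7]]  ->  [[-723016419137, 528098117796], [2493811190322, -1821503579849]]
tr = -723016419137 + -1821503579849 = -2544519998986

-2544519998986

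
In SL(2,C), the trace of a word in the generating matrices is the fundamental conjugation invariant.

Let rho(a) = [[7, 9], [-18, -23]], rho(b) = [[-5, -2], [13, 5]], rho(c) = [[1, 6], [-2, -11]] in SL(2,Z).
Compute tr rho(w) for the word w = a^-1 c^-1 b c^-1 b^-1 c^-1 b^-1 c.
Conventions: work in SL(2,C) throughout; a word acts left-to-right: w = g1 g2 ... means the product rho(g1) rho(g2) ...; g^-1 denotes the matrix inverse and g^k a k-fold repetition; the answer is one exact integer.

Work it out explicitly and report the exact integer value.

rho(a^-1) = [[-23, -9], [18, 7]]
... * rho(c^-1) = [[-11, -6], [2, 1]]  ->  [[235, 129], [-184, -101]]
... * rho(b) = [[-5, -2], [13, 5]]  ->  [[502, 175], [-393, -137]]
... * rho(c^-1) = [[-11, -6], [2, 1]]  ->  [[-5172, -2837], [4049, 2221]]
... * rho(b^-1) = [[5, 2], [-13, -5]]  ->  [[11021, 3841], [-8628, -3007]]
... * rho(c^-1) = [[-11, -6], [2, 1]]  ->  [[-113549, -62285], [88894, 48761]]
... * rho(b^-1) = [[5, 2], [-13, -5]]  ->  [[241960, 84327], [-189423, -66017]]
... * rho(c) = [[1, 6], [-2, -11]]  ->  [[73306, 524163], [-57389, -410351]]
tr = 73306 + -410351 = -337045

-337045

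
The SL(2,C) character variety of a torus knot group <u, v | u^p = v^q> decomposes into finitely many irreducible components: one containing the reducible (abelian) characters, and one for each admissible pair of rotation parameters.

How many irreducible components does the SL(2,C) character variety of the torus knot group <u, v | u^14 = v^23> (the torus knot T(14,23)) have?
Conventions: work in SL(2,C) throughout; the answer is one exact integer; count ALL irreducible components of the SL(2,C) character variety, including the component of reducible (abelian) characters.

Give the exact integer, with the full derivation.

144

In the torus knot group T(14,23), u^14 = v^23 is central, so an irreducible representation sends it to +I or -I (Schur).
This locks tr(u) to 2*cos(pi*alpha/14), alpha in 1..13, and tr(v) to 2*cos(pi*beta/23), beta in 1..22, on each component of irreducible characters.
The two central values (-1)^alpha I and (-1)^beta I must be the same matrix, so alpha and beta share a parity.
Enumerate parity-matched pairs: 7*11 odd-odd plus 6*11 even-even gives 143.
Total: 143 irreducible-character components + 1 reducible (abelian) component = 144.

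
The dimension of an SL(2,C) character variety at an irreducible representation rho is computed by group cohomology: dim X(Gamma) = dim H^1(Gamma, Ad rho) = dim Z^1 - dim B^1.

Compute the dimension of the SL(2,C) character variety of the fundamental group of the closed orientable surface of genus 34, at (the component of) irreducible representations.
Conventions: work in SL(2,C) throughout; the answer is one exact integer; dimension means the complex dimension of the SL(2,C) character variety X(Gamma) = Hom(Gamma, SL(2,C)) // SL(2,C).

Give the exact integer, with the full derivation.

198

pi_1 of the closed genus-34 surface has 68 generators bound by the single product-of-commutators relator.
A cocycle assigns one sl_2 vector per generator subject to the relator condition d_2(z) = 0: dim of the unconstrained space is 3*2g = 204.
At an irreducible rho, H^2 = coker(d_2) vanishes (Poincare duality: H^2 is dual to H^0 = invariants = 0), so d_2 is surjective onto sl_2 and dim Z^1 = 204 - 3 = 201.
dim B^1 = 3 (coboundaries, injective at irreducible rho).
dim X = dim H^1 = 201 - 3 = 198.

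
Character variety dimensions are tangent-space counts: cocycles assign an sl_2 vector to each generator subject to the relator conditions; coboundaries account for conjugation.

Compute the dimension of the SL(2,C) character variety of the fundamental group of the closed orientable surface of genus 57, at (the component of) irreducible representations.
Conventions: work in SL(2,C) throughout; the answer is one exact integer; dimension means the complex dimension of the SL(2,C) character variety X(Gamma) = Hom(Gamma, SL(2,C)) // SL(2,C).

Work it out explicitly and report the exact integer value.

Gamma = pi_1(Sigma_57) = < a_1, b_1, ..., a_57, b_57 | prod [a_i, b_i] > has 2g = 114 generators and 1 relator.
Before the relator condition, cocycle space has dim 3*114 = 342.
d_2 is surjective at irreducible rho (its cokernel H^2 is dual to H^0 = 0), so dim Z^1 = 342 - 3 = 339.
As always at irreducible rho, dim B^1 = 3.
dim H^1 = 339 - 3 = 336 = dim X.

336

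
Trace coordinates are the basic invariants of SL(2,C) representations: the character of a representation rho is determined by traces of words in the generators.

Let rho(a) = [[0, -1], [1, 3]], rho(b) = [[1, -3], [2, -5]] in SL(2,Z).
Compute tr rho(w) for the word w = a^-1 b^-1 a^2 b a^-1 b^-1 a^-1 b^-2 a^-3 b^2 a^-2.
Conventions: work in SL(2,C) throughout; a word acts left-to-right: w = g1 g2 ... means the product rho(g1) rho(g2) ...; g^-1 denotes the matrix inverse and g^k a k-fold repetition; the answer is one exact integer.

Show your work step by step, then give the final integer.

2000392688

rho(a^-1) = [[3, 1], [-1, 0]]
... * rho(b^-1) = [[-5, 3], [-2, 1]]  ->  [[-17, 10], [5, -3]]
... * rho(a) = [[0, -1], [1, 3]]  ->  [[10, 47], [-3, -14]]
... * rho(a) = [[0, -1], [1, 3]]  ->  [[47, 131], [-14, -39]]
... * rho(b) = [[1, -3], [2, -5]]  ->  [[309, -796], [-92, 237]]
... * rho(a^-1) = [[3, 1], [-1, 0]]  ->  [[1723, 309], [-513, -92]]
... * rho(b^-1) = [[-5, 3], [-2, 1]]  ->  [[-9233, 5478], [2749, -1631]]
... * rho(a^-1) = [[3, 1], [-1, 0]]  ->  [[-33177, -9233], [9878, 2749]]
... * rho(b^-1) = [[-5, 3], [-2, 1]]  ->  [[184351, -108764], [-54888, 32383]]
... * rho(b^-1) = [[-5, 3], [-2, 1]]  ->  [[-704227, 444289], [209674, -132281]]
... * rho(a^-1) = [[3, 1], [-1, 0]]  ->  [[-2556970, -704227], [761303, 209674]]
... * rho(a^-1) = [[3, 1], [-1, 0]]  ->  [[-6966683, -2556970], [2074235, 761303]]
... * rho(a^-1) = [[3, 1], [-1, 0]]  ->  [[-18343079, -6966683], [5461402, 2074235]]
... * rho(b) = [[1, -3], [2, -5]]  ->  [[-32276445, 89862652], [9609872, -26755381]]
... * rho(b) = [[1, -3], [2, -5]]  ->  [[147448859, -352483925], [-43900890, 104947289]]
... * rho(a^-1) = [[3, 1], [-1, 0]]  ->  [[794830502, 147448859], [-236649959, -43900890]]
... * rho(a^-1) = [[3, 1], [-1, 0]]  ->  [[2237042647, 794830502], [-666048987, -236649959]]
tr = 2237042647 + -236649959 = 2000392688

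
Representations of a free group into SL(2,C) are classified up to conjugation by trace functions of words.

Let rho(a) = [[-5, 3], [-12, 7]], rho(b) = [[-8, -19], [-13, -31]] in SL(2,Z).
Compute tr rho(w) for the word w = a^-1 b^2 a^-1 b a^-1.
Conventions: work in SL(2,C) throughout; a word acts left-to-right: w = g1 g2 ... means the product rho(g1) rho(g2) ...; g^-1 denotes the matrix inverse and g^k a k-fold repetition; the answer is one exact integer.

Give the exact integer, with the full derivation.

-494640

rho(a^-1) = [[7, -3], [12, -5]]
... * rho(b) = [[-8, -19], [-13, -31]]  ->  [[-17, -40], [-31, -73]]
... * rho(b) = [[-8, -19], [-13, -31]]  ->  [[656, 1563], [1197, 2852]]
... * rho(a^-1) = [[7, -3], [12, -5]]  ->  [[23348, -9783], [42603, -17851]]
... * rho(b) = [[-8, -19], [-13, -31]]  ->  [[-59605, -140339], [-108761, -256076]]
... * rho(a^-1) = [[7, -3], [12, -5]]  ->  [[-2101303, 880510], [-3834239, 1606663]]
tr = -2101303 + 1606663 = -494640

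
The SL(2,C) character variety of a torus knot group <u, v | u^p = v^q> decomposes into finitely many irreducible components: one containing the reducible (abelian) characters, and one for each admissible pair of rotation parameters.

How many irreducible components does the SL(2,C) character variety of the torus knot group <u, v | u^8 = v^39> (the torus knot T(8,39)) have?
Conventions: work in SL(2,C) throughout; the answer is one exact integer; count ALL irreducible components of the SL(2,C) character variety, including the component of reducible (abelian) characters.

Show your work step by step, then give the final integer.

134

In the torus knot group T(8,39), u^8 = v^39 is central, so an irreducible representation sends it to +I or -I (Schur).
This locks tr(u) to 2*cos(pi*alpha/8), alpha in 1..7, and tr(v) to 2*cos(pi*beta/39), beta in 1..38, on each component of irreducible characters.
The two central values (-1)^alpha I and (-1)^beta I must be the same matrix, so alpha and beta share a parity.
Counting: 4 odd alphas x 19 odd betas + 3 even alphas x 19 even betas = 76 + 57 = 133.
That is 133 components of irreducible characters, and with the reducible (abelian) component the total is 134.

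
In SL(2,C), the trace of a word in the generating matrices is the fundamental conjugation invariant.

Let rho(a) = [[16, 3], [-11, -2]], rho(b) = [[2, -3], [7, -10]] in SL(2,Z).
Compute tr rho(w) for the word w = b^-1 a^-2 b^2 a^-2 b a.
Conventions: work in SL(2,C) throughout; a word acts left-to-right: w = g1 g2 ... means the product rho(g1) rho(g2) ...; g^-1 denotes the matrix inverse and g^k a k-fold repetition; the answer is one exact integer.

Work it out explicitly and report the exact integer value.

rho(b^-1) = [[-10, 3], [-7, 2]]
... * rho(a^-1) = [[-2, -3], [11, 16]]  ->  [[53, 78], [36, 53]]
... * rho(a^-1) = [[-2, -3], [11, 16]]  ->  [[752, 1089], [511, 740]]
... * rho(b) = [[2, -3], [7, -10]]  ->  [[9127, -13146], [6202, -8933]]
... * rho(b) = [[2, -3], [7, -10]]  ->  [[-73768, 104079], [-50127, 70724]]
... * rho(a^-1) = [[-2, -3], [11, 16]]  ->  [[1292405, 1886568], [878218, 1281965]]
... * rho(a^-1) = [[-2, -3], [11, 16]]  ->  [[18167438, 26307873], [12345179, 17876786]]
... * rho(b) = [[2, -3], [7, -10]]  ->  [[220489987, -317581044], [149827860, -215803397]]
... * rho(a) = [[16, 3], [-11, -2]]  ->  [[7021231276, 1296632049], [4771083127, 881090374]]
tr = 7021231276 + 881090374 = 7902321650

7902321650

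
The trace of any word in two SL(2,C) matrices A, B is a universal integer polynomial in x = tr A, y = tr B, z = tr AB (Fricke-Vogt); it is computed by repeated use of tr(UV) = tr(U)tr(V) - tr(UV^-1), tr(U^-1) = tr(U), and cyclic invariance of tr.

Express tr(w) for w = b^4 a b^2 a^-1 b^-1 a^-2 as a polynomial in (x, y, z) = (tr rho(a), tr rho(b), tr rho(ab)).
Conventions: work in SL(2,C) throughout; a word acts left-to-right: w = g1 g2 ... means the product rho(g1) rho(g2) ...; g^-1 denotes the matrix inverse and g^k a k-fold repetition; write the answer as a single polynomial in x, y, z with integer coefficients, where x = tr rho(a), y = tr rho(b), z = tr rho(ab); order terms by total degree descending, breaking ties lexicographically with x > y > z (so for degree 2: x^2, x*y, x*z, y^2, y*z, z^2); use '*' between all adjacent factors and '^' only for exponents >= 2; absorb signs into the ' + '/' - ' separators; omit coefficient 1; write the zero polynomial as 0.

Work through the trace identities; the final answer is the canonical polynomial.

x^2*y^5*z^2 - x^3*y^4*z - x*y^6*z - x*y^4*z^3 + x^2*y^5 - 2*x^2*y^3*z^2 + 2*x^3*y^2*z + 4*x*y^4*z + 2*x*y^2*z^3 - 3*x^2*y^3 + y^3*z^2 - 4*x*y^2*z + 2*x^2*y - y*z^2 - x*z - y

tr(b a b) = tr(b) * tr(a b) - tr(a)  (reduce the b square) = y*z - x
tr(b a b^2) = tr(b) * tr(b a b) - tr(b a)  (reduce the b square) = y^2*z - x*y - z
tr(b^2 a b^2) = tr(b) * tr(b a b^2) - tr(b a b)  (reduce the b square) = y^3*z - x*y^2 - 2*y*z + x
tr(b^4 a b) = tr(b) * tr(b^2 a b^2) - tr(b^2 a b)  (reduce the b square) = y^4*z - x*y^3 - 3*y^2*z + 2*x*y + z
tr(a b a b) = tr(a b) * tr(a b) - tr(1)  (split on a) = z^2 - 2
tr(a b a) = tr(a) * tr(b a) - tr(b)  (reduce the a square) = x*z - y
tr(b a b a b) = tr(b) * tr(a b a b) - tr(a b a)  (reduce the b square) = y*z^2 - x*z - y
tr(b a b a b^2) = tr(b) * tr(b a b a b) - tr(b a b a)  (reduce the b square) = y^2*z^2 - x*y*z - y^2 - z^2 + 2
tr(b^4 a b a) = tr(b) * tr(b a b a b^2) - tr(b a b a b)  (reduce the b square) = y^3*z^2 - x*y^2*z - y^3 - 2*y*z^2 + x*z + 3*y
tr(a^-1 b^4 a b) = tr(b^4 a b) * tr(a) - tr(b^4 a b a)  (eliminate a^-1) = x*y^4*z - x^2*y^3 - y^3*z^2 - 2*x*y^2*z + 2*x^2*y + y^3 + 2*y*z^2 - 3*y
tr(a^-2 b^4 a b) = tr(a^-1 b^4 a b) * tr(a) - tr(a^-1 b^4 a b a)  (eliminate a^-1) = x^2*y^4*z - x^3*y^3 - x*y^3*z^2 - 2*x^2*y^2*z - y^4*z + 2*x^3*y + 2*x*y^3 + 2*x*y*z^2 + 3*y^2*z - 5*x*y - z
tr(b^4 a b^2) = tr(b) * tr(b^2 a b^3) - tr(b^2 a b^2)  (reduce the b square) = y^5*z - x*y^4 - 4*y^3*z + 3*x*y^2 + 3*y*z - x
tr(b^2) = tr(b) * tr(b) - tr(1)  (reduce the b square) = y^2 - 2
tr(b^3) = tr(b) * tr(b^2) - tr(b)  (reduce the b square) = y^3 - 3*y
tr(a^2 b^3) = tr(a) * tr(b^3 a) - tr(b^3)  (reduce the a square) = x*y^2*z - x^2*y - y^3 - x*z + 3*y
tr(a^2 b^2) = tr(a) * tr(b^2 a) - tr(b^2)  (reduce the a square) = x*y*z - x^2 - y^2 + 2
tr(a b^4 a) = tr(b) * tr(a^2 b^3) - tr(a^2 b^2)  (reduce the b square) = x*y^3*z - x^2*y^2 - y^4 - 2*x*y*z + x^2 + 4*y^2 - 2
tr(b^4 a b^2 a) = tr(b) * tr(a b^4 a b) - tr(a b^4 a)  (reduce the b square) = y^4*z^2 - 2*x*y^3*z + x^2*y^2 - 2*y^2*z^2 + 3*x*y*z - x^2 - y^2 + 2
tr(a^-1 b^4 a b^2) = tr(b^4 a b^2) * tr(a) - tr(b^4 a b^2 a)  (eliminate a^-1) = x*y^5*z - x^2*y^4 - y^4*z^2 - 2*x*y^3*z + 2*x^2*y^2 + 2*y^2*z^2 + y^2 - 2
tr(a b^2 a b^2) = tr(b) * tr(a b^2 a b) - tr(a b^2 a)  (reduce the b square) = y^2*z^2 - 2*x*y*z + x^2 - 2
tr(b^2 a b^2 a b) = tr(b) * tr(a b^2 a b^2) - tr(a b^2 a b)  (reduce the b square) = y^3*z^2 - 2*x*y^2*z + x^2*y - y*z^2 + x*z - y
tr(b^4 a b^2 a b) = tr(b) * tr(b^2 a b^2 a b^2) - tr(b^2 a b^2 a b)  (reduce the b square) = y^5*z^2 - 2*x*y^4*z + x^2*y^3 - 3*y^3*z^2 + 5*x*y^2*z - 2*x^2*y - y^3 + y*z^2 - x*z + 3*y
tr(a b a b a b) = tr(a b) * tr(a b a b) - tr(a^-1 b^-1)  (split on a) = z^3 - 3*z
tr(a b a b a) = tr(a) * tr(b a b a) - tr(b a b)  (reduce the a square) = x*z^2 - y*z - x
tr(a b^2 a b a b) = tr(b) * tr(a b a b a b) - tr(a b a b a)  (reduce the b square) = y*z^3 - x*z^2 - 2*y*z + x
tr(a b a^2) = tr(a) * tr(b a^2) - tr(b a)  (reduce the a square) = x^2*z - x*y - z
tr(a b^2 a b a) = tr(b) * tr(a b a^2 b) - tr(a b a^2)  (reduce the b square) = x*y*z^2 - x^2*z - y^2*z + z
tr(b a b^2 a b a b) = tr(b) * tr(a b^2 a b a b) - tr(a b^2 a b a)  (reduce the b square) = y^2*z^3 - 2*x*y*z^2 + x^2*z - y^2*z + x*y - z
tr(b a b^2 a b a b^2) = tr(b) * tr(b a b^2 a b a b) - tr(b a b^2 a b a)  (reduce the b square) = y^3*z^3 - 2*x*y^2*z^2 + x^2*y*z - y^3*z - y*z^3 + x*y^2 + x*z^2 + y*z - x
tr(b^4 a b^2 a b a) = tr(b) * tr(b a b^2 a b a b^2) - tr(b a b^2 a b a b)  (reduce the b square) = y^4*z^3 - 2*x*y^3*z^2 + x^2*y^2*z - y^4*z - 2*y^2*z^3 + x*y^3 + 3*x*y*z^2 - x^2*z + 2*y^2*z - 2*x*y + z
tr(b^4 a b^2 a b a^-1) = tr(b^4 a b^2 a b) * tr(a) - tr(b^4 a b^2 a b a)  (eliminate a^-1) = x*y^5*z^2 - 2*x^2*y^4*z - y^4*z^3 + x^3*y^3 - x*y^3*z^2 + 4*x^2*y^2*z + y^4*z + 2*y^2*z^3 - 2*x^3*y - 2*x*y^3 - 2*x*y*z^2 - 2*y^2*z + 5*x*y - z
tr(a^-2 b^4 a b^2 a b) = tr(b^4 a b^2 a b a^-1) * tr(a) - tr(b^4 a b^2 a b)  (eliminate a^-1) = x^2*y^5*z^2 - 2*x^3*y^4*z - x*y^4*z^3 + x^4*y^3 - x^2*y^3*z^2 - y^5*z^2 + 4*x^3*y^2*z + 3*x*y^4*z + 2*x*y^2*z^3 - 2*x^4*y - 3*x^2*y^3 - 2*x^2*y*z^2 + 3*y^3*z^2 - 7*x*y^2*z + 7*x^2*y + y^3 - y*z^2 - 3*y
tr(b^-1 a^-2 b^4 a b^2 a) = tr(a^-2 b^4 a b^2 a) * tr(b) - tr(a^-2 b^4 a b^2 a b)  (eliminate b^-1) = -x^2*y^5*z^2 + 2*x^3*y^4*z + x*y^6*z + x*y^4*z^3 - x^4*y^3 - x^2*y^5 + x^2*y^3*z^2 - 4*x^3*y^2*z - 5*x*y^4*z - 2*x*y^2*z^3 + 2*x^4*y + 5*x^2*y^3 + 2*x^2*y*z^2 - y^3*z^2 + 7*x*y^2*z - 7*x^2*y + y*z^2 + y
tr(b^4 a b^2 a^-1 b^-1 a^-2) = tr(b^-1 a^-2 b^4 a b^2) * tr(a) - tr(b^-1 a^-2 b^4 a b^2 a)  (eliminate a^-1) = x^2*y^5*z^2 - x^3*y^4*z - x*y^6*z - x*y^4*z^3 + x^2*y^5 - 2*x^2*y^3*z^2 + 2*x^3*y^2*z + 4*x*y^4*z + 2*x*y^2*z^3 - 3*x^2*y^3 + y^3*z^2 - 4*x*y^2*z + 2*x^2*y - y*z^2 - x*z - y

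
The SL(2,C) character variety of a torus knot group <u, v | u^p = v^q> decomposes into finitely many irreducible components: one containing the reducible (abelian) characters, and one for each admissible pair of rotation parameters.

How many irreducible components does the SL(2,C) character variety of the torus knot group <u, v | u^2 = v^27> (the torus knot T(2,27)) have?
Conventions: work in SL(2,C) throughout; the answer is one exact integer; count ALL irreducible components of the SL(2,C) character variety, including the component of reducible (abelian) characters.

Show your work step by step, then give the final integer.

14

Gamma = < u, v | u^2 = v^27 > (torus knot T(2,27)); the central element u^2 = v^27 acts as +I or -I in any irreducible SL(2,C) representation.
So on each irreducible component the traces are pinned: tr(u) = 2*cos(pi*alpha/2) with 1 <= alpha <= 1, tr(v) = 2*cos(pi*beta/27) with 1 <= beta <= 26.
u^2 = (-1)^alpha I and v^27 = (-1)^beta I must agree, so alpha and beta have equal parity.
Enumerate parity-matched pairs: 1*13 odd-odd plus 0*13 even-even gives 13.
That is 13 components of irreducible characters, and with the reducible (abelian) component the total is 14.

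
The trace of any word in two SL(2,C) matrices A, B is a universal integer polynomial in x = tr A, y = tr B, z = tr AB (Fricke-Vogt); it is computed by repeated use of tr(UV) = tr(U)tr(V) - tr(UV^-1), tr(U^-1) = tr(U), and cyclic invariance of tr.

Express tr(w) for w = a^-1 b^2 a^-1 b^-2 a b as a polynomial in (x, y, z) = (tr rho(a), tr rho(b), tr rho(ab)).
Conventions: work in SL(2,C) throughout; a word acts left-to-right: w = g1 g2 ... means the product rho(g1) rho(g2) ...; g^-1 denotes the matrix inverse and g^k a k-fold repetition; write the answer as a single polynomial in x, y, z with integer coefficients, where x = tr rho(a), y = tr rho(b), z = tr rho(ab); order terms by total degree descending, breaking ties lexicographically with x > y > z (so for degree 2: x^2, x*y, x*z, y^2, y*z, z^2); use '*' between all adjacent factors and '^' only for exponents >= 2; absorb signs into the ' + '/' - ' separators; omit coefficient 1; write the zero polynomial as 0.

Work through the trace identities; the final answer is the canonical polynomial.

reduce: tr(b^2) = tr(b) tr(b) - tr(1) = y^2 - 2
tr(b^3) = tr(b) tr(b^2) - tr(b) = y^3 - 3*y
so tr(b a b) = tr(b) tr(a b) - tr(a) = y*z - x
tr(b a b^2) = tr(b) tr(b a b) - tr(b a) = y^2*z - x*y - z
reduce: tr(b a b^3) = tr(b) tr(b a b^2) - tr(b a b) = y^3*z - x*y^2 - 2*y*z + x
reduce: tr(a b a b) = tr(b a) tr(b a) - tr(1) = z^2 - 2
tr(a b a) = tr(a) tr(b a) - tr(b) = x*z - y
tr(b a b a b) = tr(b) tr(a b a b) - tr(a b a) = y*z^2 - x*z - y
tr(b a b^3 a) = tr(b) tr(b a b a b) - tr(b a b a) = y^2*z^2 - x*y*z - y^2 - z^2 + 2
tr(a b^3 a^-1 b) = tr(b a b^3) tr(a) - tr(b a b^3 a) = x*y^3*z - x^2*y^2 - y^2*z^2 - x*y*z + x^2 + y^2 + z^2 - 2
tr(b^2 a^-1 b^-1 a b) = tr(a b^3 a^-1) tr(b) - tr(a b^3 a^-1 b) = -x*y^3*z + x^2*y^2 + y^4 + y^2*z^2 + x*y*z - x^2 - 4*y^2 - z^2 + 2
tr(a b a b^2 a) = tr(a) tr(b a b^2 a) - tr(b a b^2) = x*y*z^2 - x^2*z - y^2*z + z
reduce: tr(a b a b a b) = tr(a b) tr(a b a b) - tr(a^-1 b^-1) = z^3 - 3*z
tr(a b a b a) = tr(a) tr(b a b a) - tr(b a b) = x*z^2 - y*z - x
tr(a b a b^2 a b) = tr(b) tr(a b a b a b) - tr(a b a b a) = y*z^3 - x*z^2 - 2*y*z + x
tr(b^-1 a b a b^2 a) = tr(a b a b^2 a) tr(b) - tr(a b a b^2 a b) = x*y^2*z^2 - x^2*y*z - y^3*z - y*z^3 + x*z^2 + 3*y*z - x
reduce: tr(b^2 a^-1 b^-1 a b a) = tr(b^-1 a b a b^2) tr(a) - tr(b^-1 a b a b^2 a) = -x*y^2*z^2 + x^2*y*z + y^3*z + y*z^3 - 3*y*z - x
tr(b^-1 a b a^-1 b^2 a^-1) = tr(b^2 a^-1 b^-1 a b) tr(a) - tr(b^2 a^-1 b^-1 a b a) = -x^2*y^3*z + x^3*y^2 + x*y^4 + 2*x*y^2*z^2 - y^3*z - y*z^3 - x^3 - 4*x*y^2 - x*z^2 + 3*y*z + 3*x
so tr(b a^-1 b^2) = tr(b^3) tr(a) - tr(b^3 a) = x*y^3 - y^2*z - 2*x*y + z
tr(a^-1 b^2 a^-1 b^-2 a b) = tr(b^-1 a b a^-1 b^2 a^-1) tr(b) - tr(b^-1 a b a^-1 b^2 a^-1 b) = -x^2*y^4*z + x^3*y^3 + x*y^5 + 2*x*y^3*z^2 - y^4*z - y^2*z^3 - x^3*y - 5*x*y^3 - x*y*z^2 + 4*y^2*z + 5*x*y - z

-x^2*y^4*z + x^3*y^3 + x*y^5 + 2*x*y^3*z^2 - y^4*z - y^2*z^3 - x^3*y - 5*x*y^3 - x*y*z^2 + 4*y^2*z + 5*x*y - z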